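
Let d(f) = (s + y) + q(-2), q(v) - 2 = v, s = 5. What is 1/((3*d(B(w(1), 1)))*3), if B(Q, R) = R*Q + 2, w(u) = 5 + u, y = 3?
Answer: 1/72 ≈ 0.013889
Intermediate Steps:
q(v) = 2 + v
B(Q, R) = 2 + Q*R (B(Q, R) = Q*R + 2 = 2 + Q*R)
d(f) = 8 (d(f) = (5 + 3) + (2 - 2) = 8 + 0 = 8)
1/((3*d(B(w(1), 1)))*3) = 1/((3*8)*3) = 1/(24*3) = 1/72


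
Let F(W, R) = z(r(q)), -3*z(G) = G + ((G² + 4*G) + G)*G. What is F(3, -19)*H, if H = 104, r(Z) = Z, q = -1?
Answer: -104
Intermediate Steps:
z(G) = -G/3 - G*(G² + 5*G)/3 (z(G) = -(G + ((G² + 4*G) + G)*G)/3 = -(G + (G² + 5*G)*G)/3 = -(G + G*(G² + 5*G))/3 = -G/3 - G*(G² + 5*G)/3)
F(W, R) = -1 (F(W, R) = -⅓*(-1)*(1 + (-1)² + 5*(-1)) = -⅓*(-1)*(1 + 1 - 5) = -⅓*(-1)*(-3) = -1)
F(3, -19)*H = -1*104 = -104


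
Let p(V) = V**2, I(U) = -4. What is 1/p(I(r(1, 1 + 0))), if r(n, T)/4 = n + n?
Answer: 1/16 ≈ 0.062500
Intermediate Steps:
r(n, T) = 8*n (r(n, T) = 4*(n + n) = 4*(2*n) = 8*n)
1/p(I(r(1, 1 + 0))) = 1/((-4)**2) = 1/16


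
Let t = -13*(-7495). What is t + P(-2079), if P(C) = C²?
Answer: 4419676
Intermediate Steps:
t = 97435
t + P(-2079) = 97435 + (-2079)² = 97435 + 4322241 = 4419676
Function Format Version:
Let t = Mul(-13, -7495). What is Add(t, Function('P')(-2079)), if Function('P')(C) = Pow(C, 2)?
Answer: 4419676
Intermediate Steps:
t = 97435
Add(t, Function('P')(-2079)) = Add(97435, Pow(-2079, 2)) = Add(97435, 4322241) = 4419676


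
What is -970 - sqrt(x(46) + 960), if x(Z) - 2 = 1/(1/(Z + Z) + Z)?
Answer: -970 - sqrt(17237783454)/4233 ≈ -1001.0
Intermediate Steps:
x(Z) = 2 + 1/(Z + 1/(2*Z)) (x(Z) = 2 + 1/(1/(Z + Z) + Z) = 2 + 1/(1/(2*Z) + Z) = 2 + 1/(Z + 1/(2*Z)))
-970 - sqrt(x(46) + 960) = -970 - sqrt(2*(1 + 46 + 2*46**2)/(1 + 2*46**2) + 960) = -970 - sqrt(2*(1 + 46 + 2*2116)/(1 + 2*2116) + 960) = -970 - sqrt(2*(1 + 46 + 4232)/(1 + 4232) + 960) = -970 - sqrt(2*4279/4233 + 960) = -970 - sqrt(2*(1/4233)*4279 + 960) = -970 - sqrt(8558/4233 + 960) = -970 - sqrt(4072238/4233) = -970 - sqrt(17237783454)/4233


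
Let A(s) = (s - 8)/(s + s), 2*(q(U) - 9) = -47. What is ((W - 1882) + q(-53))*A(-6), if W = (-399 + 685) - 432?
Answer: -28595/12 ≈ -2382.9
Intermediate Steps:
q(U) = -29/2 (q(U) = 9 + (½)*(-47) = 9 - 47/2 = -29/2)
W = -146 (W = 286 - 432 = -146)
A(s) = (-8 + s)/(2*s) (A(s) = (-8 + s)/((2*s)) = (-8 + s)*(1/(2*s)) = (-8 + s)/(2*s))
((W - 1882) + q(-53))*A(-6) = ((-146 - 1882) - 29/2)*((½)*(-8 - 6)/(-6)) = (-2028 - 29/2)*((½)*(-⅙)*(-14)) = -4085/2*7/6 = -28595/12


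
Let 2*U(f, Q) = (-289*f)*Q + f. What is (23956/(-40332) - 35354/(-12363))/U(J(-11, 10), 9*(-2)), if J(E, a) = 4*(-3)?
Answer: -31381375/432390559458 ≈ -7.2576e-5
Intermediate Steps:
J(E, a) = -12
U(f, Q) = f/2 - 289*Q*f/2 (U(f, Q) = ((-289*f)*Q + f)/2 = (-289*Q*f + f)/2 = (f - 289*Q*f)/2 = f/2 - 289*Q*f/2)
(23956/(-40332) - 35354/(-12363))/U(J(-11, 10), 9*(-2)) = (23956/(-40332) - 35354/(-12363))/(((1/2)*(-12)*(1 - 2601*(-2)))) = (23956*(-1/40332) - 35354*(-1/12363))/(((1/2)*(-12)*(1 - 289*(-18)))) = (-5989/10083 + 35354/12363)/(((1/2)*(-12)*(1 + 5202))) = 31381375/(13850681*(((1/2)*(-12)*5203))) = (31381375/13850681)/(-31218) = (31381375/13850681)*(-1/31218) = -31381375/432390559458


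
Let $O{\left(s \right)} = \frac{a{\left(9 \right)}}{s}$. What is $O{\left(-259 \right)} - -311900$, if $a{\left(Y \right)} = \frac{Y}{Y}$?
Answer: $\frac{80782099}{259} \approx 3.119 \cdot 10^{5}$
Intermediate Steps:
$a{\left(Y \right)} = 1$
$O{\left(s \right)} = \frac{1}{s}$ ($O{\left(s \right)} = 1 \frac{1}{s} = \frac{1}{s}$)
$O{\left(-259 \right)} - -311900 = \frac{1}{-259} - -311900 = - \frac{1}{259} + 311900 = \frac{80782099}{259}$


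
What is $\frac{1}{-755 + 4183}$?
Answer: $\frac{1}{3428} \approx 0.00029172$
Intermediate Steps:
$\frac{1}{-755 + 4183} = \frac{1}{3428}$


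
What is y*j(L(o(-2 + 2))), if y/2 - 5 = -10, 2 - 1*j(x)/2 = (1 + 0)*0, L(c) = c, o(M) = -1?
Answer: -40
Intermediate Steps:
j(x) = 4 (j(x) = 4 - 2*(1 + 0)*0 = 4 - 2*0 = 4 + 0 = 4)
y = -10 (y = 10 + 2*(-10) = 10 - 20 = -10)
y*j(L(o(-2 + 2))) = -10*4 = -40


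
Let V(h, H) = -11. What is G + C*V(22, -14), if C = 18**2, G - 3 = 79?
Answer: -3482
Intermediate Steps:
G = 82 (G = 3 + 79 = 82)
C = 324
G + C*V(22, -14) = 82 + 324*(-11) = 82 - 3564 = -3482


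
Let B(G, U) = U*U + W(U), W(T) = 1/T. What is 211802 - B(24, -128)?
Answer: 25013505/128 ≈ 1.9542e+5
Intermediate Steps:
B(G, U) = 1/U + U² (B(G, U) = U*U + 1/U = U² + 1/U = 1/U + U²)
211802 - B(24, -128) = 211802 - (1 + (-128)³)/(-128) = 211802 - (-1)*(1 - 2097152)/128 = 211802 - (-1)*(-2097151)/128 = 211802 - 1*2097151/128 = 211802 - 2097151/128 = 25013505/128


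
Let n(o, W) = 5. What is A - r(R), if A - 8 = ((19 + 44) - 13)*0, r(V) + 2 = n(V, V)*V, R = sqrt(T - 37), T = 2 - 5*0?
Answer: 10 - 5*I*sqrt(35) ≈ 10.0 - 29.58*I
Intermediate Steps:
T = 2 (T = 2 + 0 = 2)
R = I*sqrt(35) (R = sqrt(2 - 37) = sqrt(-35) = I*sqrt(35) ≈ 5.9161*I)
r(V) = -2 + 5*V
A = 8 (A = 8 + ((19 + 44) - 13)*0 = 8 + (63 - 13)*0 = 8 + 50*0 = 8 + 0 = 8)
A - r(R) = 8 - (-2 + 5*(I*sqrt(35))) = 8 - (-2 + 5*I*sqrt(35)) = 8 + (2 - 5*I*sqrt(35)) = 10 - 5*I*sqrt(35)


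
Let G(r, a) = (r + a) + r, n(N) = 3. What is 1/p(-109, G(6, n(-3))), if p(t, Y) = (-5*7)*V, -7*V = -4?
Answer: -1/20 ≈ -0.050000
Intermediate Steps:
V = 4/7 (V = -1/7*(-4) = 4/7 ≈ 0.57143)
G(r, a) = a + 2*r (G(r, a) = (a + r) + r = a + 2*r)
p(t, Y) = -20 (p(t, Y) = -5*7*(4/7) = -35*4/7 = -20)
1/p(-109, G(6, n(-3))) = 1/(-20) = -1/20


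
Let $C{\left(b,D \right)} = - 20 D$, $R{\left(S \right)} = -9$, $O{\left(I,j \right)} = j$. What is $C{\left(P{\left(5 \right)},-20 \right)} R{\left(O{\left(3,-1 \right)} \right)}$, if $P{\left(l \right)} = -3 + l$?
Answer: $-3600$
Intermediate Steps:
$C{\left(P{\left(5 \right)},-20 \right)} R{\left(O{\left(3,-1 \right)} \right)} = \left(-20\right) \left(-20\right) \left(-9\right) = 400 \left(-9\right) = -3600$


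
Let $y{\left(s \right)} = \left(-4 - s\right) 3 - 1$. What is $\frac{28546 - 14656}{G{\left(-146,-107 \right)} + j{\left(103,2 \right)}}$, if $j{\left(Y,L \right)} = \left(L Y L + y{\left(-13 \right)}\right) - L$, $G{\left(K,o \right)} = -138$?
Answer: $\frac{6945}{149} \approx 46.611$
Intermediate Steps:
$y{\left(s \right)} = -13 - 3 s$ ($y{\left(s \right)} = \left(-12 - 3 s\right) - 1 = -13 - 3 s$)
$j{\left(Y,L \right)} = 26 - L + Y L^{2}$ ($j{\left(Y,L \right)} = \left(L Y L - -26\right) - L = \left(Y L^{2} + \left(-13 + 39\right)\right) - L = \left(Y L^{2} + 26\right) - L = \left(26 + Y L^{2}\right) - L = 26 - L + Y L^{2}$)
$\frac{28546 - 14656}{G{\left(-146,-107 \right)} + j{\left(103,2 \right)}} = \frac{28546 - 14656}{-138 + \left(26 - 2 + 103 \cdot 2^{2}\right)} = \frac{13890}{-138 + \left(26 - 2 + 103 \cdot 4\right)} = \frac{13890}{-138 + \left(26 - 2 + 412\right)} = \frac{13890}{-138 + 436} = \frac{13890}{298} = 13890 \cdot \frac{1}{298} = \frac{6945}{149}$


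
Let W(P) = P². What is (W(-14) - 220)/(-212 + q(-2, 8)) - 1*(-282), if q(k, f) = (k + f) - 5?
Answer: 59526/211 ≈ 282.11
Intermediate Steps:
q(k, f) = -5 + f + k (q(k, f) = (f + k) - 5 = -5 + f + k)
(W(-14) - 220)/(-212 + q(-2, 8)) - 1*(-282) = ((-14)² - 220)/(-212 + (-5 + 8 - 2)) - 1*(-282) = (196 - 220)/(-212 + 1) + 282 = -24/(-211) + 282 = -24*(-1/211) + 282 = 24/211 + 282 = 59526/211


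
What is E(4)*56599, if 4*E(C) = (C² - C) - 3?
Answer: 509391/4 ≈ 1.2735e+5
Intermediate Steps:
E(C) = -¾ - C/4 + C²/4 (E(C) = ((C² - C) - 3)/4 = (-3 + C² - C)/4 = -¾ - C/4 + C²/4)
E(4)*56599 = (-¾ - ¼*4 + (¼)*4²)*56599 = (-¾ - 1 + (¼)*16)*56599 = (-¾ - 1 + 4)*56599 = (9/4)*56599 = 509391/4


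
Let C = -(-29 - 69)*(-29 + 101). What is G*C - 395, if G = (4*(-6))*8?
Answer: -1355147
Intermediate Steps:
G = -192 (G = -24*8 = -192)
C = 7056 (C = -(-98)*72 = -1*(-7056) = 7056)
G*C - 395 = -192*7056 - 395 = -1354752 - 395 = -1355147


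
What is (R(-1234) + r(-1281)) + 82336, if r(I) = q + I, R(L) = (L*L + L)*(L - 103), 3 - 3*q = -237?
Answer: -2034193779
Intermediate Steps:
q = 80 (q = 1 - ⅓*(-237) = 1 + 79 = 80)
R(L) = (-103 + L)*(L + L²) (R(L) = (L² + L)*(-103 + L) = (L + L²)*(-103 + L) = (-103 + L)*(L + L²))
r(I) = 80 + I
(R(-1234) + r(-1281)) + 82336 = (-1234*(-103 + (-1234)² - 102*(-1234)) + (80 - 1281)) + 82336 = (-1234*(-103 + 1522756 + 125868) - 1201) + 82336 = (-1234*1648521 - 1201) + 82336 = (-2034274914 - 1201) + 82336 = -2034276115 + 82336 = -2034193779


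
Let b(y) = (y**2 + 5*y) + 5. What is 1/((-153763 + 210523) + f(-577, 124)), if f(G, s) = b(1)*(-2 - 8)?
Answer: 1/56650 ≈ 1.7652e-5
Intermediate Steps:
b(y) = 5 + y**2 + 5*y
f(G, s) = -110 (f(G, s) = (5 + 1**2 + 5*1)*(-2 - 8) = (5 + 1 + 5)*(-10) = 11*(-10) = -110)
1/((-153763 + 210523) + f(-577, 124)) = 1/((-153763 + 210523) - 110) = 1/(56760 - 110) = 1/56650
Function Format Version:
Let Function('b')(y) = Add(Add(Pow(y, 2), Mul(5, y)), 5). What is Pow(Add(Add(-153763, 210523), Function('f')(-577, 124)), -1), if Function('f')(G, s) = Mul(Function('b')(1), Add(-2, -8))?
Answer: Rational(1, 56650) ≈ 1.7652e-5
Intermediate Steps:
Function('b')(y) = Add(5, Pow(y, 2), Mul(5, y))
Function('f')(G, s) = -110 (Function('f')(G, s) = Mul(Add(5, Pow(1, 2), Mul(5, 1)), Add(-2, -8)) = Mul(Add(5, 1, 5), -10) = Mul(11, -10) = -110)
Pow(Add(Add(-153763, 210523), Function('f')(-577, 124)), -1) = Pow(Add(Add(-153763, 210523), -110), -1) = Pow(Add(56760, -110), -1) = Pow(56650, -1) = Rational(1, 56650)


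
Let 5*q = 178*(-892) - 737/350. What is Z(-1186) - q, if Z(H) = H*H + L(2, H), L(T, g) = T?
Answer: 2517118837/1750 ≈ 1.4384e+6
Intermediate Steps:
Z(H) = 2 + H**2 (Z(H) = H*H + 2 = H**2 + 2 = 2 + H**2)
q = -55572337/1750 (q = (178*(-892) - 737/350)/5 = (-158776 - 737*1/350)/5 = (-158776 - 737/350)/5 = (1/5)*(-55572337/350) = -55572337/1750 ≈ -31756.)
Z(-1186) - q = (2 + (-1186)**2) - 1*(-55572337/1750) = (2 + 1406596) + 55572337/1750 = 1406598 + 55572337/1750 = 2517118837/1750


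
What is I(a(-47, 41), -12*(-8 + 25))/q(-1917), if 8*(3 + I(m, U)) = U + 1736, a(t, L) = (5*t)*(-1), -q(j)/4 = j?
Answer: 377/15336 ≈ 0.024583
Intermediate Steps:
q(j) = -4*j
a(t, L) = -5*t
I(m, U) = 214 + U/8 (I(m, U) = -3 + (U + 1736)/8 = -3 + (1736 + U)/8 = -3 + (217 + U/8) = 214 + U/8)
I(a(-47, 41), -12*(-8 + 25))/q(-1917) = (214 + (-12*(-8 + 25))/8)/((-4*(-1917))) = (214 + (-12*17)/8)/7668 = (214 + (1/8)*(-204))*(1/7668) = (214 - 51/2)*(1/7668) = (377/2)*(1/7668) = 377/15336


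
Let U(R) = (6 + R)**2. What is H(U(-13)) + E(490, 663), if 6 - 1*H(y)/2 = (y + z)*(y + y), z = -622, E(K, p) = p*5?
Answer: 115635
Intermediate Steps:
E(K, p) = 5*p
H(y) = 12 - 4*y*(-622 + y) (H(y) = 12 - 2*(y - 622)*(y + y) = 12 - 2*(-622 + y)*2*y = 12 - 4*y*(-622 + y))
H(U(-13)) + E(490, 663) = (12 - 4*(6 - 13)**4 + 2488*(6 - 13)**2) + 5*663 = (12 - 4*((-7)**2)**2 + 2488*(-7)**2) + 3315 = (12 - 4*49**2 + 2488*49) + 3315 = (12 - 4*2401 + 121912) + 3315 = (12 - 9604 + 121912) + 3315 = 112320 + 3315 = 115635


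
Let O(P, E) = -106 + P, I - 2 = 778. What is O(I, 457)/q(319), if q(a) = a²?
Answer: 674/101761 ≈ 0.0066234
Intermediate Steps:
I = 780 (I = 2 + 778 = 780)
O(I, 457)/q(319) = (-106 + 780)/(319²) = 674/101761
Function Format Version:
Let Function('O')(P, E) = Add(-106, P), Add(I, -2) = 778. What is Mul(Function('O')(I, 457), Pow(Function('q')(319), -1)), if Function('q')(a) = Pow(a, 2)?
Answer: Rational(674, 101761) ≈ 0.0066234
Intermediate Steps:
I = 780 (I = Add(2, 778) = 780)
Mul(Function('O')(I, 457), Pow(Function('q')(319), -1)) = Mul(Add(-106, 780), Pow(Pow(319, 2), -1)) = Mul(674, Pow(101761, -1)) = Mul(674, Rational(1, 101761)) = Rational(674, 101761)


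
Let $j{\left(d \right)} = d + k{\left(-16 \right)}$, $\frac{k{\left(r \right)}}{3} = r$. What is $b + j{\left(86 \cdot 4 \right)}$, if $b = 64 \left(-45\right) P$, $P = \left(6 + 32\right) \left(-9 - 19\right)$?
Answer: $3064616$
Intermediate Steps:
$P = -1064$ ($P = 38 \left(-28\right) = -1064$)
$k{\left(r \right)} = 3 r$
$j{\left(d \right)} = -48 + d$ ($j{\left(d \right)} = d + 3 \left(-16\right) = d - 48 = -48 + d$)
$b = 3064320$ ($b = 64 \left(-45\right) \left(-1064\right) = \left(-2880\right) \left(-1064\right) = 3064320$)
$b + j{\left(86 \cdot 4 \right)} = 3064320 + \left(-48 + 86 \cdot 4\right) = 3064320 + \left(-48 + 344\right) = 3064320 + 296 = 3064616$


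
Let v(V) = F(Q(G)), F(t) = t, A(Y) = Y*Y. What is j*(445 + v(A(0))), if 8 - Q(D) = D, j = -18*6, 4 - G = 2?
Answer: -48708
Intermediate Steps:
G = 2 (G = 4 - 1*2 = 4 - 2 = 2)
j = -108
Q(D) = 8 - D
A(Y) = Y**2
v(V) = 6 (v(V) = 8 - 1*2 = 8 - 2 = 6)
j*(445 + v(A(0))) = -108*(445 + 6) = -108*451 = -48708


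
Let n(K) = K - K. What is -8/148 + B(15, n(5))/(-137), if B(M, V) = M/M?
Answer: -311/5069 ≈ -0.061353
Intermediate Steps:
n(K) = 0
B(M, V) = 1
-8/148 + B(15, n(5))/(-137) = -8/148 + 1/(-137) = -8*1/148 + 1*(-1/137) = -2/37 - 1/137 = -311/5069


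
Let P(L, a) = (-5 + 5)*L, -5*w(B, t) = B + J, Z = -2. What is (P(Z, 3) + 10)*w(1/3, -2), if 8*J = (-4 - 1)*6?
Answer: 41/6 ≈ 6.8333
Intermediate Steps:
J = -15/4 (J = ((-4 - 1)*6)/8 = (-5*6)/8 = (⅛)*(-30) = -15/4 ≈ -3.7500)
w(B, t) = ¾ - B/5 (w(B, t) = -(B - 15/4)/5 = -(-15/4 + B)/5 = ¾ - B/5)
P(L, a) = 0 (P(L, a) = 0*L = 0)
(P(Z, 3) + 10)*w(1/3, -2) = (0 + 10)*(¾ - ⅕/3) = 10*(¾ - ⅕*⅓) = 10*(¾ - 1/15) = 10*(41/60) = 41/6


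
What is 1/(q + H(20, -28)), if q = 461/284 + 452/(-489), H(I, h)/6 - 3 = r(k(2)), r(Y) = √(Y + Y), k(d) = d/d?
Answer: 360637224204/5354889732169 - 115719260256*√2/5354889732169 ≈ 0.036786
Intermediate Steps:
k(d) = 1
r(Y) = √2*√Y (r(Y) = √(2*Y) = √2*√Y)
H(I, h) = 18 + 6*√2 (H(I, h) = 18 + 6*(√2*√1) = 18 + 6*(√2*1) = 18 + 6*√2)
q = 97061/138876 (q = 461*(1/284) + 452*(-1/489) = 461/284 - 452/489 = 97061/138876 ≈ 0.69890)
1/(q + H(20, -28)) = 1/(97061/138876 + (18 + 6*√2)) = 1/(2596829/138876 + 6*√2)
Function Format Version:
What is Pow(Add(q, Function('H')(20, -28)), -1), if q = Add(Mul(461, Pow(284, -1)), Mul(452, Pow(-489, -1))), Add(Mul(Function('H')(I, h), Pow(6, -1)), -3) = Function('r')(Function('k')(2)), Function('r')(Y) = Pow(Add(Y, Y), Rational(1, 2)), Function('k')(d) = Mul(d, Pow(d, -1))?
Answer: Add(Rational(360637224204, 5354889732169), Mul(Rational(-115719260256, 5354889732169), Pow(2, Rational(1, 2)))) ≈ 0.036786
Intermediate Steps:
Function('k')(d) = 1
Function('r')(Y) = Mul(Pow(2, Rational(1, 2)), Pow(Y, Rational(1, 2))) (Function('r')(Y) = Pow(Mul(2, Y), Rational(1, 2)) = Mul(Pow(2, Rational(1, 2)), Pow(Y, Rational(1, 2))))
Function('H')(I, h) = Add(18, Mul(6, Pow(2, Rational(1, 2)))) (Function('H')(I, h) = Add(18, Mul(6, Mul(Pow(2, Rational(1, 2)), Pow(1, Rational(1, 2))))) = Add(18, Mul(6, Mul(Pow(2, Rational(1, 2)), 1))) = Add(18, Mul(6, Pow(2, Rational(1, 2)))))
q = Rational(97061, 138876) (q = Add(Mul(461, Rational(1, 284)), Mul(452, Rational(-1, 489))) = Add(Rational(461, 284), Rational(-452, 489)) = Rational(97061, 138876) ≈ 0.69890)
Pow(Add(q, Function('H')(20, -28)), -1) = Pow(Add(Rational(97061, 138876), Add(18, Mul(6, Pow(2, Rational(1, 2))))), -1) = Pow(Add(Rational(2596829, 138876), Mul(6, Pow(2, Rational(1, 2)))), -1)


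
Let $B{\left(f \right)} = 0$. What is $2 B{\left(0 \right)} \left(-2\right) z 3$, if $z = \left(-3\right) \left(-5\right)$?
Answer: $0$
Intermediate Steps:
$z = 15$
$2 B{\left(0 \right)} \left(-2\right) z 3 = 2 \cdot 0 \left(-2\right) 15 \cdot 3 = 0 \left(-2\right) 15 \cdot 3 = 0 \cdot 15 \cdot 3 = 0 \cdot 3 = 0$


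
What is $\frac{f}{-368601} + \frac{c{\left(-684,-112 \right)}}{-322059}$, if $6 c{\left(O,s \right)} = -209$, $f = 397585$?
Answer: $- \frac{256065975827}{237422538918} \approx -1.0785$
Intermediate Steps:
$c{\left(O,s \right)} = - \frac{209}{6}$ ($c{\left(O,s \right)} = \frac{1}{6} \left(-209\right) = - \frac{209}{6}$)
$\frac{f}{-368601} + \frac{c{\left(-684,-112 \right)}}{-322059} = \frac{397585}{-368601} - \frac{209}{6 \left(-322059\right)} = 397585 \left(- \frac{1}{368601}\right) - - \frac{209}{1932354} = - \frac{397585}{368601} + \frac{209}{1932354} = - \frac{256065975827}{237422538918}$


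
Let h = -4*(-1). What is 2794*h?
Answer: 11176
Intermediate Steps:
h = 4
2794*h = 2794*4 = 11176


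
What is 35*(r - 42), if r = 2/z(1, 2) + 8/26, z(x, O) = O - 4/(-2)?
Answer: -37485/26 ≈ -1441.7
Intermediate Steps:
z(x, O) = 2 + O (z(x, O) = O - 4*(-1/2) = O + 2 = 2 + O)
r = 21/26 (r = 2/(2 + 2) + 8/26 = 2/4 + 8*(1/26) = 2*(1/4) + 4/13 = 1/2 + 4/13 = 21/26 ≈ 0.80769)
35*(r - 42) = 35*(21/26 - 42) = 35*(-1071/26) = -37485/26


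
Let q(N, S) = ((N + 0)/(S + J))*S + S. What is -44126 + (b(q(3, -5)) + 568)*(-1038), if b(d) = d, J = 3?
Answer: -636305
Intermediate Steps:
q(N, S) = S + N*S/(3 + S) (q(N, S) = ((N + 0)/(S + 3))*S + S = (N/(3 + S))*S + S = N*S/(3 + S) + S = S + N*S/(3 + S))
-44126 + (b(q(3, -5)) + 568)*(-1038) = -44126 + (-5*(3 + 3 - 5)/(3 - 5) + 568)*(-1038) = -44126 + (-5*1/(-2) + 568)*(-1038) = -44126 + (-5*(-½)*1 + 568)*(-1038) = -44126 + (5/2 + 568)*(-1038) = -44126 + (1141/2)*(-1038) = -44126 - 592179 = -636305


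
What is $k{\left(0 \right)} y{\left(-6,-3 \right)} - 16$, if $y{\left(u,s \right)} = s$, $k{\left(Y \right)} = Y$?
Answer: $-16$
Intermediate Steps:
$k{\left(0 \right)} y{\left(-6,-3 \right)} - 16 = 0 \left(-3\right) - 16 = 0 - 16 = -16$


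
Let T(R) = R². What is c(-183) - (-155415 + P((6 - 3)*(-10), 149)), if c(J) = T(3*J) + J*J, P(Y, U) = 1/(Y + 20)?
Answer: 4903051/10 ≈ 4.9031e+5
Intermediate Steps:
P(Y, U) = 1/(20 + Y)
c(J) = 10*J² (c(J) = (3*J)² + J*J = 9*J² + J² = 10*J²)
c(-183) - (-155415 + P((6 - 3)*(-10), 149)) = 10*(-183)² - (-155415 + 1/(20 + (6 - 3)*(-10))) = 10*33489 - (-155415 + 1/(20 + 3*(-10))) = 334890 - (-155415 + 1/(20 - 30)) = 334890 - (-155415 + 1/(-10)) = 334890 - (-155415 - ⅒) = 334890 - 1*(-1554151/10) = 334890 + 1554151/10 = 4903051/10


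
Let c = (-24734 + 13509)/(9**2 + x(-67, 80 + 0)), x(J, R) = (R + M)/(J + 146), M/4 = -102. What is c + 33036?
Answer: 199674781/6071 ≈ 32890.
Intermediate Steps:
M = -408 (M = 4*(-102) = -408)
x(J, R) = (-408 + R)/(146 + J) (x(J, R) = (R - 408)/(J + 146) = (-408 + R)/(146 + J))
c = -886775/6071 (c = (-24734 + 13509)/(9**2 + (-408 + (80 + 0))/(146 - 67)) = -11225/(81 + (-408 + 80)/79) = -11225/(81 + (1/79)*(-328)) = -11225/(81 - 328/79) = -11225/6071/79 = -11225*79/6071 = -886775/6071 ≈ -146.07)
c + 33036 = -886775/6071 + 33036 = 199674781/6071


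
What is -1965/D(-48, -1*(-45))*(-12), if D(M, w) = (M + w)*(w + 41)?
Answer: -3930/43 ≈ -91.395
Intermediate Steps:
D(M, w) = (41 + w)*(M + w) (D(M, w) = (M + w)*(41 + w) = (41 + w)*(M + w))
-1965/D(-48, -1*(-45))*(-12) = -1965/((-1*(-45))² + 41*(-48) + 41*(-1*(-45)) - (-48)*(-45))*(-12) = -1965/(45² - 1968 + 41*45 - 48*45)*(-12) = -1965/(2025 - 1968 + 1845 - 2160)*(-12) = -1965/(-258)*(-12) = -1965*(-1/258)*(-12) = (655/86)*(-12) = -3930/43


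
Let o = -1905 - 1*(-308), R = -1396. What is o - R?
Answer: -201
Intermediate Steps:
o = -1597 (o = -1905 + 308 = -1597)
o - R = -1597 - 1*(-1396) = -1597 + 1396 = -201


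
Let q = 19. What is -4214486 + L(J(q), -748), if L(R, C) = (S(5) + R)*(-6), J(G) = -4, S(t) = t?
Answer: -4214492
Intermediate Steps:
L(R, C) = -30 - 6*R (L(R, C) = (5 + R)*(-6) = -30 - 6*R)
-4214486 + L(J(q), -748) = -4214486 + (-30 - 6*(-4)) = -4214486 + (-30 + 24) = -4214486 - 6 = -4214492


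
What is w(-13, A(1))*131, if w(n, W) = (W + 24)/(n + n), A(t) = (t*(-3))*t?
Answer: -2751/26 ≈ -105.81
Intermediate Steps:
A(t) = -3*t² (A(t) = (-3*t)*t = -3*t²)
w(n, W) = (24 + W)/(2*n) (w(n, W) = (24 + W)/((2*n)) = (24 + W)*(1/(2*n)) = (24 + W)/(2*n))
w(-13, A(1))*131 = ((½)*(24 - 3*1²)/(-13))*131 = ((½)*(-1/13)*(24 - 3*1))*131 = ((½)*(-1/13)*(24 - 3))*131 = ((½)*(-1/13)*21)*131 = -21/26*131 = -2751/26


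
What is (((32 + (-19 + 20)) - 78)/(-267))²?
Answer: 225/7921 ≈ 0.028406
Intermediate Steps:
(((32 + (-19 + 20)) - 78)/(-267))² = (((32 + 1) - 78)*(-1/267))² = ((33 - 78)*(-1/267))² = (-45*(-1/267))² = (15/89)² = 225/7921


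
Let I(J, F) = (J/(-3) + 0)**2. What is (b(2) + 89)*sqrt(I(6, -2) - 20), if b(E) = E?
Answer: 364*I ≈ 364.0*I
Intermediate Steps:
I(J, F) = J**2/9 (I(J, F) = (J*(-1/3) + 0)**2 = (-J/3 + 0)**2 = (-J/3)**2 = J**2/9)
(b(2) + 89)*sqrt(I(6, -2) - 20) = (2 + 89)*sqrt((1/9)*6**2 - 20) = 91*sqrt((1/9)*36 - 20) = 91*sqrt(4 - 20) = 91*sqrt(-16) = 91*(4*I) = 364*I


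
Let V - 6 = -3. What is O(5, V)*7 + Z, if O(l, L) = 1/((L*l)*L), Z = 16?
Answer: 727/45 ≈ 16.156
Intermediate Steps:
V = 3 (V = 6 - 3 = 3)
O(l, L) = 1/(L²*l) (O(l, L) = 1/(l*L²) = 1/(L²*l))
O(5, V)*7 + Z = (1/(3²*5))*7 + 16 = ((⅑)*(⅕))*7 + 16 = (1/45)*7 + 16 = 7/45 + 16 = 727/45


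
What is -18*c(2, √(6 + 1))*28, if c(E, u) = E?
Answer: -1008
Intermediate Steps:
-18*c(2, √(6 + 1))*28 = -18*2*28 = -36*28 = -1008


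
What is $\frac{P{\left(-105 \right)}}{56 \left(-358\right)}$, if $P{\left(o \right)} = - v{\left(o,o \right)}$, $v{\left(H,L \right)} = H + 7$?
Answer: $- \frac{7}{1432} \approx -0.0048883$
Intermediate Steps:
$v{\left(H,L \right)} = 7 + H$
$P{\left(o \right)} = -7 - o$ ($P{\left(o \right)} = - (7 + o) = -7 - o$)
$\frac{P{\left(-105 \right)}}{56 \left(-358\right)} = \frac{-7 - -105}{56 \left(-358\right)} = \frac{-7 + 105}{-20048} = 98 \left(- \frac{1}{20048}\right) = - \frac{7}{1432}$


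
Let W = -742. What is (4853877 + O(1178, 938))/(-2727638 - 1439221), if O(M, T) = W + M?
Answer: -4854313/4166859 ≈ -1.1650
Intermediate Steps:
O(M, T) = -742 + M
(4853877 + O(1178, 938))/(-2727638 - 1439221) = (4853877 + (-742 + 1178))/(-2727638 - 1439221) = (4853877 + 436)/(-4166859) = 4854313*(-1/4166859) = -4854313/4166859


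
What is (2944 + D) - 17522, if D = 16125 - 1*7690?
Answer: -6143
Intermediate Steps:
D = 8435 (D = 16125 - 7690 = 8435)
(2944 + D) - 17522 = (2944 + 8435) - 17522 = 11379 - 17522 = -6143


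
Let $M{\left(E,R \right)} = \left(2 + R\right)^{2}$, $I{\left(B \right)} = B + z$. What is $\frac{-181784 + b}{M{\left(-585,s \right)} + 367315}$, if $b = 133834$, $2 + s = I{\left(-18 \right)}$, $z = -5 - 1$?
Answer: $- \frac{47950}{367891} \approx -0.13034$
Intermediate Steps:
$z = -6$
$I{\left(B \right)} = -6 + B$ ($I{\left(B \right)} = B - 6 = -6 + B$)
$s = -26$ ($s = -2 - 24 = -26$)
$\frac{-181784 + b}{M{\left(-585,s \right)} + 367315} = \frac{-181784 + 133834}{\left(2 - 26\right)^{2} + 367315} = - \frac{47950}{\left(-24\right)^{2} + 367315} = - \frac{47950}{576 + 367315} = - \frac{47950}{367891}$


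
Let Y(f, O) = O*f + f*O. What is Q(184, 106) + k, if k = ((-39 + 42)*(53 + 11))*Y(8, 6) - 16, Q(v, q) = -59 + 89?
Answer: 18446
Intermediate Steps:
Q(v, q) = 30
Y(f, O) = 2*O*f (Y(f, O) = O*f + O*f = 2*O*f)
k = 18416 (k = ((-39 + 42)*(53 + 11))*(2*6*8) - 16 = (3*64)*96 - 16 = 192*96 - 16 = 18432 - 16 = 18416)
Q(184, 106) + k = 30 + 18416 = 18446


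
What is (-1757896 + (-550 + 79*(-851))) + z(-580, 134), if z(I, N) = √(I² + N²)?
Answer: -1825675 + 2*√88589 ≈ -1.8251e+6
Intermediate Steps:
(-1757896 + (-550 + 79*(-851))) + z(-580, 134) = (-1757896 + (-550 + 79*(-851))) + √((-580)² + 134²) = (-1757896 + (-550 - 67229)) + √(336400 + 17956) = (-1757896 - 67779) + √354356 = -1825675 + 2*√88589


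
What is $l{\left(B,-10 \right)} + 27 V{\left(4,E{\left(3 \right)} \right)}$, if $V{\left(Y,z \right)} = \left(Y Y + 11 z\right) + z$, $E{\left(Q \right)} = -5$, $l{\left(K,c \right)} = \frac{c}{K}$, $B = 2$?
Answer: $-1193$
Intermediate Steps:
$V{\left(Y,z \right)} = Y^{2} + 12 z$ ($V{\left(Y,z \right)} = \left(Y^{2} + 11 z\right) + z = Y^{2} + 12 z$)
$l{\left(B,-10 \right)} + 27 V{\left(4,E{\left(3 \right)} \right)} = - \frac{10}{2} + 27 \left(4^{2} + 12 \left(-5\right)\right) = \left(-10\right) \frac{1}{2} + 27 \left(16 - 60\right) = -5 + 27 \left(-44\right) = -5 - 1188 = -1193$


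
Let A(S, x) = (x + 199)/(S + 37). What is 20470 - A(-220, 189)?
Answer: 3746398/183 ≈ 20472.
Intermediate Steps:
A(S, x) = (199 + x)/(37 + S)
20470 - A(-220, 189) = 20470 - (199 + 189)/(37 - 220) = 20470 - 388/(-183) = 20470 - (-1)*388/183 = 20470 - 1*(-388/183) = 20470 + 388/183 = 3746398/183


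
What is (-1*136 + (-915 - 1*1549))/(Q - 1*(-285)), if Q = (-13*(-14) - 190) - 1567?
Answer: 260/129 ≈ 2.0155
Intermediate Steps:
Q = -1575 (Q = (182 - 190) - 1567 = -8 - 1567 = -1575)
(-1*136 + (-915 - 1*1549))/(Q - 1*(-285)) = (-1*136 + (-915 - 1*1549))/(-1575 - 1*(-285)) = (-136 + (-915 - 1549))/(-1575 + 285) = (-136 - 2464)/(-1290) = -2600*(-1/1290) = 260/129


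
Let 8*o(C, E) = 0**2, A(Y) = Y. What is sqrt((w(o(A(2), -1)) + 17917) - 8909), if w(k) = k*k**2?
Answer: 4*sqrt(563) ≈ 94.911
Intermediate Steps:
o(C, E) = 0 (o(C, E) = (1/8)*0**2 = (1/8)*0 = 0)
w(k) = k**3
sqrt((w(o(A(2), -1)) + 17917) - 8909) = sqrt((0**3 + 17917) - 8909) = sqrt((0 + 17917) - 8909) = sqrt(17917 - 8909) = sqrt(9008) = 4*sqrt(563)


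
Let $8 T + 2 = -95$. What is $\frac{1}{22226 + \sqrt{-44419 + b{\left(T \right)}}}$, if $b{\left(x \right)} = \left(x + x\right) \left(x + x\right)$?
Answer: $\frac{355616}{7904622511} - \frac{4 i \sqrt{701295}}{7904622511} \approx 4.4988 \cdot 10^{-5} - 4.2377 \cdot 10^{-7} i$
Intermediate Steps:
$T = - \frac{97}{8}$ ($T = - \frac{1}{4} + \frac{1}{8} \left(-95\right) = - \frac{1}{4} - \frac{95}{8} = - \frac{97}{8} \approx -12.125$)
$b{\left(x \right)} = 4 x^{2}$ ($b{\left(x \right)} = 2 x 2 x = 4 x^{2}$)
$\frac{1}{22226 + \sqrt{-44419 + b{\left(T \right)}}} = \frac{1}{22226 + \sqrt{-44419 + 4 \left(- \frac{97}{8}\right)^{2}}} = \frac{1}{22226 + \sqrt{-44419 + 4 \cdot \frac{9409}{64}}} = \frac{1}{22226 + \sqrt{-44419 + \frac{9409}{16}}} = \frac{1}{22226 + \sqrt{- \frac{701295}{16}}} = \frac{1}{22226 + \frac{i \sqrt{701295}}{4}}$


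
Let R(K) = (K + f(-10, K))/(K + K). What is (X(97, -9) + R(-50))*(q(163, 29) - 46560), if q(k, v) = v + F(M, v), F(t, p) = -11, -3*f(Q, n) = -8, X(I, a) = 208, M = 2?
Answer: -242569147/25 ≈ -9.7028e+6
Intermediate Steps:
f(Q, n) = 8/3 (f(Q, n) = -⅓*(-8) = 8/3)
R(K) = (8/3 + K)/(2*K) (R(K) = (K + 8/3)/(K + K) = (8/3 + K)/((2*K)) = (8/3 + K)*(1/(2*K)) = (8/3 + K)/(2*K))
q(k, v) = -11 + v (q(k, v) = v - 11 = -11 + v)
(X(97, -9) + R(-50))*(q(163, 29) - 46560) = (208 + (⅙)*(8 + 3*(-50))/(-50))*((-11 + 29) - 46560) = (208 + (⅙)*(-1/50)*(8 - 150))*(18 - 46560) = (208 + (⅙)*(-1/50)*(-142))*(-46542) = (208 + 71/150)*(-46542) = (31271/150)*(-46542) = -242569147/25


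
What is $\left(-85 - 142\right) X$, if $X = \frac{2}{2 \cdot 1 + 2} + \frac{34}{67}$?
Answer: $- \frac{30645}{134} \approx -228.69$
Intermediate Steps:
$X = \frac{135}{134}$ ($X = \frac{2}{2 + 2} + 34 \cdot \frac{1}{67} = \frac{2}{4} + \frac{34}{67} = 2 \cdot \frac{1}{4} + \frac{34}{67} = \frac{1}{2} + \frac{34}{67} = \frac{135}{134} \approx 1.0075$)
$\left(-85 - 142\right) X = \left(-85 - 142\right) \frac{135}{134} = \left(-227\right) \frac{135}{134} = - \frac{30645}{134}$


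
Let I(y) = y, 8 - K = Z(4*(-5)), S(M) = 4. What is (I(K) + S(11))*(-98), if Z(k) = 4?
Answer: -784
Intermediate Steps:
K = 4 (K = 8 - 1*4 = 8 - 4 = 4)
(I(K) + S(11))*(-98) = (4 + 4)*(-98) = 8*(-98) = -784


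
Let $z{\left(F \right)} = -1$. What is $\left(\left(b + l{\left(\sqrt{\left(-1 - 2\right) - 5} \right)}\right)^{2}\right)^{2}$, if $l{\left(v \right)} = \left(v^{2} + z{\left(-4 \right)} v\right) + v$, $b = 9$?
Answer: $0$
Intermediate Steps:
$l{\left(v \right)} = v^{2}$ ($l{\left(v \right)} = \left(v^{2} - v\right) + v = v^{2}$)
$\left(\left(b + l{\left(\sqrt{\left(-1 - 2\right) - 5} \right)}\right)^{2}\right)^{2} = \left(\left(9 + \left(\sqrt{\left(-1 - 2\right) - 5}\right)^{2}\right)^{2}\right)^{2} = \left(\left(9 + \left(\sqrt{-3 - 5}\right)^{2}\right)^{2}\right)^{2} = \left(\left(9 + \left(\sqrt{-8}\right)^{2}\right)^{2}\right)^{2} = \left(\left(9 + \left(2 i \sqrt{2}\right)^{2}\right)^{2}\right)^{2} = \left(\left(9 - 8\right)^{2}\right)^{2} = \left(1^{2}\right)^{2} = 1^{2} = 1$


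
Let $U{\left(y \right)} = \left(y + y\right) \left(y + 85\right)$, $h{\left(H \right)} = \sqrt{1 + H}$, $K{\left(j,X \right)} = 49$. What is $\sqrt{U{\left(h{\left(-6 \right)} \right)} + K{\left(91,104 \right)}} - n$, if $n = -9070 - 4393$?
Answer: $13463 + \sqrt{39 + 170 i \sqrt{5}} \approx 13478.0 + 13.098 i$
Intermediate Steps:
$U{\left(y \right)} = 2 y \left(85 + y\right)$
$n = -13463$
$\sqrt{U{\left(h{\left(-6 \right)} \right)} + K{\left(91,104 \right)}} - n = \sqrt{2 \sqrt{1 - 6} \left(85 + \sqrt{1 - 6}\right) + 49} - -13463 = \sqrt{2 \sqrt{-5} \left(85 + \sqrt{-5}\right) + 49} + 13463 = \sqrt{2 i \sqrt{5} \left(85 + i \sqrt{5}\right) + 49} + 13463 = \sqrt{49 + 2 i \sqrt{5} \left(85 + i \sqrt{5}\right)} + 13463 = 13463 + \sqrt{49 + 2 i \sqrt{5} \left(85 + i \sqrt{5}\right)}$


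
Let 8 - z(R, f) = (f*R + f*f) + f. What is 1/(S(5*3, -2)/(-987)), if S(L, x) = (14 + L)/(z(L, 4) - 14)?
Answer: 84882/29 ≈ 2927.0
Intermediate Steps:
z(R, f) = 8 - f - f**2 - R*f (z(R, f) = 8 - ((f*R + f*f) + f) = 8 - ((R*f + f**2) + f) = 8 - ((f**2 + R*f) + f) = 8 - (f + f**2 + R*f) = 8 + (-f - f**2 - R*f) = 8 - f - f**2 - R*f)
S(L, x) = (14 + L)/(-26 - 4*L) (S(L, x) = (14 + L)/((8 - 1*4 - 1*4**2 - 1*L*4) - 14) = (14 + L)/((8 - 4 - 1*16 - 4*L) - 14) = (14 + L)/((8 - 4 - 16 - 4*L) - 14) = (14 + L)/((-12 - 4*L) - 14) = (14 + L)/(-26 - 4*L))
1/(S(5*3, -2)/(-987)) = 1/(((-14 - 5*3)/(2*(13 + 2*(5*3))))/(-987)) = 1/(((-14 - 1*15)/(2*(13 + 2*15)))*(-1/987)) = 1/(((-14 - 15)/(2*(13 + 30)))*(-1/987)) = 1/(((1/2)*(-29)/43)*(-1/987)) = 1/(((1/2)*(1/43)*(-29))*(-1/987)) = 1/(-29/86*(-1/987)) = 1/(29/84882) = 84882/29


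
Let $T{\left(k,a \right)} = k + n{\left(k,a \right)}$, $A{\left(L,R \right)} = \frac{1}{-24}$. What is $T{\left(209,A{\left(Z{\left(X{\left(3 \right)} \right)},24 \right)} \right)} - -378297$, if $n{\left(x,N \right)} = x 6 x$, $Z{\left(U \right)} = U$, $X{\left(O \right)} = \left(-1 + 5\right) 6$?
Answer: $640592$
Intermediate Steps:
$X{\left(O \right)} = 24$ ($X{\left(O \right)} = 4 \cdot 6 = 24$)
$n{\left(x,N \right)} = 6 x^{2}$ ($n{\left(x,N \right)} = 6 x x = 6 x^{2}$)
$A{\left(L,R \right)} = - \frac{1}{24}$
$T{\left(k,a \right)} = k + 6 k^{2}$
$T{\left(209,A{\left(Z{\left(X{\left(3 \right)} \right)},24 \right)} \right)} - -378297 = 209 \left(1 + 6 \cdot 209\right) - -378297 = 209 \left(1 + 1254\right) + 378297 = 209 \cdot 1255 + 378297 = 262295 + 378297 = 640592$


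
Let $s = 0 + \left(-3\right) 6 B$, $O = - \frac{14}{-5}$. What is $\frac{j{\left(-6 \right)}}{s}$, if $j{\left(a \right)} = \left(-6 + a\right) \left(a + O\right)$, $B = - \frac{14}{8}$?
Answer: $\frac{128}{105} \approx 1.219$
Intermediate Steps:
$O = \frac{14}{5}$ ($O = \left(-14\right) \left(- \frac{1}{5}\right) = \frac{14}{5} \approx 2.8$)
$B = - \frac{7}{4}$ ($B = \left(-14\right) \frac{1}{8} = - \frac{7}{4} \approx -1.75$)
$j{\left(a \right)} = \left(-6 + a\right) \left(\frac{14}{5} + a\right)$ ($j{\left(a \right)} = \left(-6 + a\right) \left(a + \frac{14}{5}\right) = \left(-6 + a\right) \left(\frac{14}{5} + a\right)$)
$s = \frac{63}{2}$ ($s = 0 + \left(-3\right) 6 \left(- \frac{7}{4}\right) = 0 - - \frac{63}{2} = 0 + \frac{63}{2} = \frac{63}{2} \approx 31.5$)
$\frac{j{\left(-6 \right)}}{s} = \frac{- \frac{84}{5} + \left(-6\right)^{2} - - \frac{96}{5}}{\frac{63}{2}} = \left(- \frac{84}{5} + 36 + \frac{96}{5}\right) \frac{2}{63} = \frac{192}{5} \cdot \frac{2}{63} = \frac{128}{105}$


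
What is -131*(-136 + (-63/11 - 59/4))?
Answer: 901935/44 ≈ 20499.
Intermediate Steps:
-131*(-136 + (-63/11 - 59/4)) = -131*(-136 - 901/44) = -131*(-6885/44) = 901935/44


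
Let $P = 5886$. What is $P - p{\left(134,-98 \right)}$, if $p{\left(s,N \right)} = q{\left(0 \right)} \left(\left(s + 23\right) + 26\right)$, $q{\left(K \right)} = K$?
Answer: $5886$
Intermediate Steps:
$p{\left(s,N \right)} = 0$ ($p{\left(s,N \right)} = 0 \left(\left(s + 23\right) + 26\right) = 0 \left(\left(23 + s\right) + 26\right) = 0 \left(49 + s\right) = 0$)
$P - p{\left(134,-98 \right)} = 5886 - 0 = 5886 + 0 = 5886$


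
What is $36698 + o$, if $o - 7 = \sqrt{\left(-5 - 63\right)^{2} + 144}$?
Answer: $36705 + 4 \sqrt{298} \approx 36774.0$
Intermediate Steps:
$o = 7 + 4 \sqrt{298}$ ($o = 7 + \sqrt{\left(-5 - 63\right)^{2} + 144} = 7 + \sqrt{\left(-68\right)^{2} + 144} = 7 + \sqrt{4624 + 144} = 7 + \sqrt{4768} = 7 + 4 \sqrt{298} \approx 76.051$)
$36698 + o = 36698 + \left(7 + 4 \sqrt{298}\right) = 36705 + 4 \sqrt{298}$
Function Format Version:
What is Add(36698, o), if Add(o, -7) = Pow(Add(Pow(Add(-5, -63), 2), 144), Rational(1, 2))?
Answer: Add(36705, Mul(4, Pow(298, Rational(1, 2)))) ≈ 36774.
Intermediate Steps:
o = Add(7, Mul(4, Pow(298, Rational(1, 2)))) (o = Add(7, Pow(Add(Pow(Add(-5, -63), 2), 144), Rational(1, 2))) = Add(7, Pow(Add(Pow(-68, 2), 144), Rational(1, 2))) = Add(7, Pow(Add(4624, 144), Rational(1, 2))) = Add(7, Pow(4768, Rational(1, 2))) = Add(7, Mul(4, Pow(298, Rational(1, 2)))) ≈ 76.051)
Add(36698, o) = Add(36698, Add(7, Mul(4, Pow(298, Rational(1, 2))))) = Add(36705, Mul(4, Pow(298, Rational(1, 2))))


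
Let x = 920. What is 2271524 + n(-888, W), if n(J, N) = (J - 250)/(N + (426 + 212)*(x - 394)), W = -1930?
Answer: 378956076827/166829 ≈ 2.2715e+6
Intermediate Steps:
n(J, N) = (-250 + J)/(335588 + N) (n(J, N) = (J - 250)/(N + (426 + 212)*(920 - 394)) = (-250 + J)/(N + 638*526) = (-250 + J)/(N + 335588) = (-250 + J)/(335588 + N))
2271524 + n(-888, W) = 2271524 + (-250 - 888)/(335588 - 1930) = 2271524 - 1138/333658 = 2271524 + (1/333658)*(-1138) = 2271524 - 569/166829 = 378956076827/166829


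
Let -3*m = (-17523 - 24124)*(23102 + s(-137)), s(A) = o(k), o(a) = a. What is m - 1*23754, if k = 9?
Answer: 962432555/3 ≈ 3.2081e+8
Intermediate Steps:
s(A) = 9
m = 962503817/3 (m = -(-17523 - 24124)*(23102 + 9)/3 = -(-41647)*23111/3 = -⅓*(-962503817) = 962503817/3 ≈ 3.2083e+8)
m - 1*23754 = 962503817/3 - 1*23754 = 962503817/3 - 23754 = 962432555/3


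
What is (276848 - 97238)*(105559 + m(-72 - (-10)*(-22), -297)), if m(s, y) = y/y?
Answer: 18959631600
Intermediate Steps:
m(s, y) = 1
(276848 - 97238)*(105559 + m(-72 - (-10)*(-22), -297)) = (276848 - 97238)*(105559 + 1) = 179610*105560 = 18959631600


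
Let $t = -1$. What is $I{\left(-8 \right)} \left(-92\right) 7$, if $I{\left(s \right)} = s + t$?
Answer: $5796$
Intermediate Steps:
$I{\left(s \right)} = -1 + s$ ($I{\left(s \right)} = s - 1 = -1 + s$)
$I{\left(-8 \right)} \left(-92\right) 7 = \left(-1 - 8\right) \left(-92\right) 7 = \left(-9\right) \left(-92\right) 7 = 828 \cdot 7 = 5796$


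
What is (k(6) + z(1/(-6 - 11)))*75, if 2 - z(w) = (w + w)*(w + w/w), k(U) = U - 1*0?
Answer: 175800/289 ≈ 608.30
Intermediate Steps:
k(U) = U (k(U) = U + 0 = U)
z(w) = 2 - 2*w*(1 + w) (z(w) = 2 - (w + w)*(w + w/w) = 2 - 2*w*(w + 1) = 2 - 2*w*(1 + w))
(k(6) + z(1/(-6 - 11)))*75 = (6 + (2 - 2/(-6 - 11) - 2/(-6 - 11)**2))*75 = (6 + (2 - 2/(-17) - 2*(1/(-17))**2))*75 = (6 + (2 - 2*(-1/17) - 2*(-1/17)**2))*75 = (6 + (2 + 2/17 - 2*1/289))*75 = (6 + (2 + 2/17 - 2/289))*75 = (6 + 610/289)*75 = (2344/289)*75 = 175800/289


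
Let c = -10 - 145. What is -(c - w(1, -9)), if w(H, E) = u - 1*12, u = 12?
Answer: 155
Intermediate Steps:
c = -155
w(H, E) = 0 (w(H, E) = 12 - 1*12 = 12 - 12 = 0)
-(c - w(1, -9)) = -(-155 - 1*0) = -(-155 + 0) = -1*(-155) = 155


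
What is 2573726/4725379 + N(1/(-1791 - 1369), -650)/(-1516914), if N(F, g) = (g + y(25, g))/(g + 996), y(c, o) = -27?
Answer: 1350829065622727/2480125771900476 ≈ 0.54466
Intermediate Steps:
N(F, g) = (-27 + g)/(996 + g) (N(F, g) = (g - 27)/(g + 996) = (-27 + g)/(996 + g))
2573726/4725379 + N(1/(-1791 - 1369), -650)/(-1516914) = 2573726/4725379 + ((-27 - 650)/(996 - 650))/(-1516914) = 2573726*(1/4725379) + (-677/346)*(-1/1516914) = 2573726/4725379 + ((1/346)*(-677))*(-1/1516914) = 2573726/4725379 - 677/346*(-1/1516914) = 2573726/4725379 + 677/524852244 = 1350829065622727/2480125771900476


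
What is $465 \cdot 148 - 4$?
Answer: $68816$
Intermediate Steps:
$465 \cdot 148 - 4 = 68820 - 4 = 68816$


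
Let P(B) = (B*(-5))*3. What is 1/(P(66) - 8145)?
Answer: -1/9135 ≈ -0.00010947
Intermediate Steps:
P(B) = -15*B (P(B) = -5*B*3 = -15*B)
1/(P(66) - 8145) = 1/(-15*66 - 8145) = 1/(-990 - 8145) = 1/(-9135) = -1/9135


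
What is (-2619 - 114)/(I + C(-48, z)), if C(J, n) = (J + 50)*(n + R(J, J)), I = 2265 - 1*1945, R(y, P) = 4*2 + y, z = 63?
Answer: -911/122 ≈ -7.4672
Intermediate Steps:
R(y, P) = 8 + y
I = 320 (I = 2265 - 1945 = 320)
C(J, n) = (50 + J)*(8 + J + n) (C(J, n) = (J + 50)*(n + (8 + J)) = (50 + J)*(8 + J + n))
(-2619 - 114)/(I + C(-48, z)) = (-2619 - 114)/(320 + (400 + (-48)² + 50*63 + 58*(-48) - 48*63)) = -2733/(320 + (400 + 2304 + 3150 - 2784 - 3024)) = -2733/(320 + 46) = -2733/366 = -2733*1/366 = -911/122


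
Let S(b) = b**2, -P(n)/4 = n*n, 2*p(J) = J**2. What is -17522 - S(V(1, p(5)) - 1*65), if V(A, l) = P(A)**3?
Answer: -34163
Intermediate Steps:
p(J) = J**2/2
P(n) = -4*n**2 (P(n) = -4*n*n = -4*n**2)
V(A, l) = -64*A**6 (V(A, l) = (-4*A**2)**3 = -64*A**6)
-17522 - S(V(1, p(5)) - 1*65) = -17522 - (-64*1**6 - 1*65)**2 = -17522 - (-64*1 - 65)**2 = -17522 - (-64 - 65)**2 = -17522 - 1*(-129)**2 = -17522 - 1*16641 = -17522 - 16641 = -34163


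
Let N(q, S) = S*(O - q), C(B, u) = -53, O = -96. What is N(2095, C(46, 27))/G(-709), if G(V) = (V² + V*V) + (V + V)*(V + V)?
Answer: 116123/3016086 ≈ 0.038501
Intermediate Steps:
G(V) = 6*V² (G(V) = (V² + V²) + (2*V)*(2*V) = 2*V² + 4*V² = 6*V²)
N(q, S) = S*(-96 - q)
N(2095, C(46, 27))/G(-709) = (-1*(-53)*(96 + 2095))/((6*(-709)²)) = (-1*(-53)*2191)/((6*502681)) = 116123/3016086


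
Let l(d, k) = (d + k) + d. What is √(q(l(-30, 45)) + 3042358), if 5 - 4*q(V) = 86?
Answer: √12169351/2 ≈ 1744.2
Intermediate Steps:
l(d, k) = k + 2*d
q(V) = -81/4 (q(V) = 5/4 - ¼*86 = 5/4 - 43/2 = -81/4)
√(q(l(-30, 45)) + 3042358) = √(-81/4 + 3042358) = √(12169351/4) = √12169351/2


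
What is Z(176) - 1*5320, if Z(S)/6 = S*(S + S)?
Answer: 366392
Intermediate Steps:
Z(S) = 12*S**2 (Z(S) = 6*(S*(S + S)) = 6*(S*(2*S)) = 6*(2*S**2) = 12*S**2)
Z(176) - 1*5320 = 12*176**2 - 1*5320 = 12*30976 - 5320 = 371712 - 5320 = 366392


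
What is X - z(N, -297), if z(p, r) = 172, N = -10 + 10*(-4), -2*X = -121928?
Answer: 60792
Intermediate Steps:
X = 60964 (X = -½*(-121928) = 60964)
N = -50 (N = -10 - 40 = -50)
X - z(N, -297) = 60964 - 1*172 = 60964 - 172 = 60792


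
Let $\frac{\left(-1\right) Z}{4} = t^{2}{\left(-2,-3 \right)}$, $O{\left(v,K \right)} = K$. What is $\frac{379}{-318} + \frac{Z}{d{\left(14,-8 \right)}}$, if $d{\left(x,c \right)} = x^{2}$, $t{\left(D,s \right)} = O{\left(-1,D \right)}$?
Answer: $- \frac{19843}{15582} \approx -1.2735$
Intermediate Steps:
$t{\left(D,s \right)} = D$
$Z = -16$ ($Z = - 4 \left(-2\right)^{2} = \left(-4\right) 4 = -16$)
$\frac{379}{-318} + \frac{Z}{d{\left(14,-8 \right)}} = \frac{379}{-318} - \frac{16}{14^{2}} = 379 \left(- \frac{1}{318}\right) - \frac{16}{196} = - \frac{379}{318} - \frac{4}{49} = - \frac{19843}{15582}$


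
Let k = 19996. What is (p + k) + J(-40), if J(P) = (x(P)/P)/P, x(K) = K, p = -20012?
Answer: -641/40 ≈ -16.025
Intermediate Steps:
J(P) = 1/P (J(P) = (P/P)/P = 1/P)
(p + k) + J(-40) = (-20012 + 19996) + 1/(-40) = -16 - 1/40 = -641/40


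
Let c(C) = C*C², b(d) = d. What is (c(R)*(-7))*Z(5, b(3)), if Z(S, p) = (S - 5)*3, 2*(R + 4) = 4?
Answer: 0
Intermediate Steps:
R = -2 (R = -4 + (½)*4 = -4 + 2 = -2)
Z(S, p) = -15 + 3*S (Z(S, p) = (-5 + S)*3 = -15 + 3*S)
c(C) = C³
(c(R)*(-7))*Z(5, b(3)) = ((-2)³*(-7))*(-15 + 3*5) = (-8*(-7))*(-15 + 15) = 56*0 = 0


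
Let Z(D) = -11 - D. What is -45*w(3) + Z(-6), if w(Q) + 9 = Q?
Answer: 265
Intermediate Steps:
w(Q) = -9 + Q
-45*w(3) + Z(-6) = -45*(-9 + 3) + (-11 - 1*(-6)) = -45*(-6) + (-11 + 6) = 270 - 5 = 265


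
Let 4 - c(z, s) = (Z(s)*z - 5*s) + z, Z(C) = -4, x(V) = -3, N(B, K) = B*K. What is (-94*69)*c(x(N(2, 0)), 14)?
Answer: -421590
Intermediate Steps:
c(z, s) = 4 + 3*z + 5*s (c(z, s) = 4 - ((-4*z - 5*s) + z) = 4 - ((-5*s - 4*z) + z) = 4 - (-5*s - 3*z) = 4 + (3*z + 5*s) = 4 + 3*z + 5*s)
(-94*69)*c(x(N(2, 0)), 14) = (-94*69)*(4 + 3*(-3) + 5*14) = -6486*(4 - 9 + 70) = -6486*65 = -421590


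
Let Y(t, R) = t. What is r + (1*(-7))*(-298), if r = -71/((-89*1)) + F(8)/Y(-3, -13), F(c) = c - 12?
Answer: 557531/267 ≈ 2088.1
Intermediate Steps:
F(c) = -12 + c
r = 569/267 (r = -71/((-89*1)) + (-12 + 8)/(-3) = -71/(-89) - 4*(-⅓) = -71*(-1/89) + 4/3 = 71/89 + 4/3 = 569/267 ≈ 2.1311)
r + (1*(-7))*(-298) = 569/267 + (1*(-7))*(-298) = 569/267 - 7*(-298) = 569/267 + 2086 = 557531/267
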